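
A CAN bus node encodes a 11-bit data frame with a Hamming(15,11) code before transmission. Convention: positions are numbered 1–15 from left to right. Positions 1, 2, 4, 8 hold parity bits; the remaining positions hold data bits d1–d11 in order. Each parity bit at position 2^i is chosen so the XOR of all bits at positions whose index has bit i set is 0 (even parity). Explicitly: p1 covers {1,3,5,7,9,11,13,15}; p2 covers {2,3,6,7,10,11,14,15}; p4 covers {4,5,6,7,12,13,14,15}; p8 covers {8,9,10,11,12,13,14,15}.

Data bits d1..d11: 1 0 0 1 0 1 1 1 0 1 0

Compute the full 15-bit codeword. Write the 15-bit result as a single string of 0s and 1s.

111100100111010

Place data at non-parity positions: p1 p2 1 p4 0 0 1 p8 0 1 1 1 0 1 0
p1 (pos 1,3,5,7,9,11,13,15): XOR of data positions = 1⊕0⊕1⊕0⊕1⊕0⊕0 = 1
p2 (pos 2,3,6,7,10,11,14,15): XOR of data positions = 1⊕0⊕1⊕1⊕1⊕1⊕0 = 1
p4 (pos 4,5,6,7,12,13,14,15): XOR of data positions = 0⊕0⊕1⊕1⊕0⊕1⊕0 = 1
p8 (pos 8,9,10,11,12,13,14,15): XOR of data positions = 0⊕1⊕1⊕1⊕0⊕1⊕0 = 0
Codeword: 111100100111010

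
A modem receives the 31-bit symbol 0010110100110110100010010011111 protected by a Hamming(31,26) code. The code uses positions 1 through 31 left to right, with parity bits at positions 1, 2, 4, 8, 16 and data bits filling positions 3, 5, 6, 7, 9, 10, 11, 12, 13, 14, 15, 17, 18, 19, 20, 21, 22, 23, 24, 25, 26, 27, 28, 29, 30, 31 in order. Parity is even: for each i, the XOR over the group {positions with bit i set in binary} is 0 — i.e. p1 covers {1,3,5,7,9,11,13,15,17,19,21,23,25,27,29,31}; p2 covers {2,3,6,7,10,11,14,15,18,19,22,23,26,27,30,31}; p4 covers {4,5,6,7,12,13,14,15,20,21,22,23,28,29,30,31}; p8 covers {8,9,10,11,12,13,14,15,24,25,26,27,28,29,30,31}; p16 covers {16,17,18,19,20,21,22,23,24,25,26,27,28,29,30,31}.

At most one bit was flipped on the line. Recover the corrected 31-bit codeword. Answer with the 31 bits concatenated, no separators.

0010110110110110100010010011111

s1 (pos 1,3,5,7,9,11,13,15,17,19,21,23,25,27,29,31): 0⊕1⊕1⊕0⊕0⊕1⊕0⊕1⊕1⊕0⊕1⊕0⊕0⊕1⊕1⊕1 = 1
s2 (pos 2,3,6,7,10,11,14,15,18,19,22,23,26,27,30,31): 0⊕1⊕1⊕0⊕0⊕1⊕1⊕1⊕0⊕0⊕0⊕0⊕0⊕1⊕1⊕1 = 0
s4 (pos 4,5,6,7,12,13,14,15,20,21,22,23,28,29,30,31): 0⊕1⊕1⊕0⊕1⊕0⊕1⊕1⊕0⊕1⊕0⊕0⊕1⊕1⊕1⊕1 = 0
s8 (pos 8,9,10,11,12,13,14,15,24,25,26,27,28,29,30,31): 1⊕0⊕0⊕1⊕1⊕0⊕1⊕1⊕1⊕0⊕0⊕1⊕1⊕1⊕1⊕1 = 1
s16 (pos 16,17,18,19,20,21,22,23,24,25,26,27,28,29,30,31): 0⊕1⊕0⊕0⊕0⊕1⊕0⊕0⊕1⊕0⊕0⊕1⊕1⊕1⊕1⊕1 = 0
Syndrome s16…s1 = 01001 → error at position 9.
Flip position 9: 0010110100110110100010010011111 → 0010110110110110100010010011111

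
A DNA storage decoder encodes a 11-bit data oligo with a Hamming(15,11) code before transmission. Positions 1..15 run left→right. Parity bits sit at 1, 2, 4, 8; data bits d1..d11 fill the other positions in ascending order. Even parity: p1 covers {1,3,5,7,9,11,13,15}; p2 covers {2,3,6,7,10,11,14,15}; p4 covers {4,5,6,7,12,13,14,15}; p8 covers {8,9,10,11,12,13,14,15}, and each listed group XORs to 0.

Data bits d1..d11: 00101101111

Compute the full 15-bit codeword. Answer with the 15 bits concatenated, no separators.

Place data at non-parity positions: p1 p2 0 p4 0 1 0 p8 1 1 0 1 1 1 1
p1 (pos 1,3,5,7,9,11,13,15): XOR of data positions = 0⊕0⊕0⊕1⊕0⊕1⊕1 = 1
p2 (pos 2,3,6,7,10,11,14,15): XOR of data positions = 0⊕1⊕0⊕1⊕0⊕1⊕1 = 0
p4 (pos 4,5,6,7,12,13,14,15): XOR of data positions = 0⊕1⊕0⊕1⊕1⊕1⊕1 = 1
p8 (pos 8,9,10,11,12,13,14,15): XOR of data positions = 1⊕1⊕0⊕1⊕1⊕1⊕1 = 0
Codeword: 100101001101111

100101001101111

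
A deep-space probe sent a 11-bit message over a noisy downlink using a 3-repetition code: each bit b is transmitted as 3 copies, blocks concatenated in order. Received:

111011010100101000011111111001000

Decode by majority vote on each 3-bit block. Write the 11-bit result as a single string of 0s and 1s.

Block 1 (111): 3 ones → 1
Block 2 (011): 2 ones → 1
Block 3 (010): 1 one → 0
Block 4 (100): 1 one → 0
Block 5 (101): 2 ones → 1
Block 6 (000): 0 ones → 0
Block 7 (011): 2 ones → 1
Block 8 (111): 3 ones → 1
Block 9 (111): 3 ones → 1
Block 10 (001): 1 one → 0
Block 11 (000): 0 ones → 0

11001011100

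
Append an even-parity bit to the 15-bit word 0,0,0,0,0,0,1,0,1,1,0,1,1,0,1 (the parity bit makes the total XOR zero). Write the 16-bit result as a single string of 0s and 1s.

0000001011011010

XOR of the 15 data bits: 0⊕0⊕0⊕0⊕0⊕0⊕1⊕0⊕1⊕1⊕0⊕1⊕1⊕0⊕1 = 0
Parity bit = 0 (so all 16 bits XOR to 0).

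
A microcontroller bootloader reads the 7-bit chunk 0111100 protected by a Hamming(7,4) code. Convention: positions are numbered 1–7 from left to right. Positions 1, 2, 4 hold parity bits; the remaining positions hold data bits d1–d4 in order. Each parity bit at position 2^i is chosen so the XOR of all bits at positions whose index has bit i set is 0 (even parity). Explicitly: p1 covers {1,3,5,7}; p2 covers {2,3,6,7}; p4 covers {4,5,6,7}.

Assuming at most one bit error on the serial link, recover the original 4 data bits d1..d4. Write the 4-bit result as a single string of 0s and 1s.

s1 (pos 1,3,5,7): 0⊕1⊕1⊕0 = 0
s2 (pos 2,3,6,7): 1⊕1⊕0⊕0 = 0
s4 (pos 4,5,6,7): 1⊕1⊕0⊕0 = 0
Syndrome s4…s1 = 000 → no error.
Read data bits from positions 3,5,6,7: 1100

1100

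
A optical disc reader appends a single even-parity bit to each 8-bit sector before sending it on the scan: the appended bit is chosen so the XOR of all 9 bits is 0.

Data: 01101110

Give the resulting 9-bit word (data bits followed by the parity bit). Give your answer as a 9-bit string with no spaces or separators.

011011101

XOR of the 8 data bits: 0⊕1⊕1⊕0⊕1⊕1⊕1⊕0 = 1
Parity bit = 1 (so all 9 bits XOR to 0).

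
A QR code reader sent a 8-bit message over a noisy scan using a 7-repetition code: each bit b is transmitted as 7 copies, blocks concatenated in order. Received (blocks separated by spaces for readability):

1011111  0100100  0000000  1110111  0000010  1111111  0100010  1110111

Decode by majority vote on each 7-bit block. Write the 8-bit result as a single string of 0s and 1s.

Block 1 (1011111): 6 ones → 1
Block 2 (0100100): 2 ones → 0
Block 3 (0000000): 0 ones → 0
Block 4 (1110111): 6 ones → 1
Block 5 (0000010): 1 one → 0
Block 6 (1111111): 7 ones → 1
Block 7 (0100010): 2 ones → 0
Block 8 (1110111): 6 ones → 1

10010101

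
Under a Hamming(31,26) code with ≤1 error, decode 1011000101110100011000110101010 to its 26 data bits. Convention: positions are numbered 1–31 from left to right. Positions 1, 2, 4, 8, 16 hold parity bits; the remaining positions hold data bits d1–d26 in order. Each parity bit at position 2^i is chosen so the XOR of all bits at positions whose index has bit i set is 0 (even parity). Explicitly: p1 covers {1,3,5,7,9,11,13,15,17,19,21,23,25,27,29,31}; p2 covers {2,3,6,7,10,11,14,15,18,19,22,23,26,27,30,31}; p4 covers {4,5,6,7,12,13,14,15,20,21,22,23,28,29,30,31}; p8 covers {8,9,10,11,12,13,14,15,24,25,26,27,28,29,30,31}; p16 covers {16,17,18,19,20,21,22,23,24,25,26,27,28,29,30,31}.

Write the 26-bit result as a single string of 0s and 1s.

10000111010011000110111010

s1 (pos 1,3,5,7,9,11,13,15,17,19,21,23,25,27,29,31): 1⊕1⊕0⊕0⊕0⊕1⊕0⊕0⊕0⊕1⊕0⊕1⊕0⊕0⊕0⊕0 = 1
s2 (pos 2,3,6,7,10,11,14,15,18,19,22,23,26,27,30,31): 0⊕1⊕0⊕0⊕1⊕1⊕1⊕0⊕1⊕1⊕0⊕1⊕1⊕0⊕1⊕0 = 1
s4 (pos 4,5,6,7,12,13,14,15,20,21,22,23,28,29,30,31): 1⊕0⊕0⊕0⊕1⊕0⊕1⊕0⊕0⊕0⊕0⊕1⊕1⊕0⊕1⊕0 = 0
s8 (pos 8,9,10,11,12,13,14,15,24,25,26,27,28,29,30,31): 1⊕0⊕1⊕1⊕1⊕0⊕1⊕0⊕1⊕0⊕1⊕0⊕1⊕0⊕1⊕0 = 1
s16 (pos 16,17,18,19,20,21,22,23,24,25,26,27,28,29,30,31): 0⊕0⊕1⊕1⊕0⊕0⊕0⊕1⊕1⊕0⊕1⊕0⊕1⊕0⊕1⊕0 = 1
Syndrome s16…s1 = 11011 → error at position 27.
Flip position 27: 1011000101110100011000110101010 → 1011000101110100011000110111010
Read data bits from positions 3,5,6,7,9,10,11,12,13,14,15,17,18,19,20,21,22,23,24,25,26,27,28,29,30,31: 10000111010011000110111010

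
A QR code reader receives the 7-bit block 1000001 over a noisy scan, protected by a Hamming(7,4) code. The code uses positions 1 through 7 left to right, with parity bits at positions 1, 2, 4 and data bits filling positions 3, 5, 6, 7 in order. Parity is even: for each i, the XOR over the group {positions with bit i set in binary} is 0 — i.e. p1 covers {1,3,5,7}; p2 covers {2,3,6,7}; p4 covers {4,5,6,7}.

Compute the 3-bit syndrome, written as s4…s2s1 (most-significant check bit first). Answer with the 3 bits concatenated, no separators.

s1 (pos 1,3,5,7): 1⊕0⊕0⊕1 = 0
s2 (pos 2,3,6,7): 0⊕0⊕0⊕1 = 1
s4 (pos 4,5,6,7): 0⊕0⊕0⊕1 = 1
Syndrome s4…s1 = 110 → error at position 6.

110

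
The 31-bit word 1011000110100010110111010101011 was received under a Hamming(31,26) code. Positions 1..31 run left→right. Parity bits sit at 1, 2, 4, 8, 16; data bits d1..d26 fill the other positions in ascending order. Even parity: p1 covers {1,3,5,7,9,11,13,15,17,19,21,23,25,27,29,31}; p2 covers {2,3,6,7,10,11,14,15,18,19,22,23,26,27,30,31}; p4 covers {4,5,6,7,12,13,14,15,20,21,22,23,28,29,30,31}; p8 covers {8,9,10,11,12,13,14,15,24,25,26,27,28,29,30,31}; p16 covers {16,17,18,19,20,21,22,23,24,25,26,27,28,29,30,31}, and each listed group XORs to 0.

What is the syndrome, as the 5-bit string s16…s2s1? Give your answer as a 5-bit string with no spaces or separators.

s1 (pos 1,3,5,7,9,11,13,15,17,19,21,23,25,27,29,31): 1⊕1⊕0⊕0⊕1⊕1⊕0⊕1⊕1⊕0⊕1⊕0⊕0⊕0⊕0⊕1 = 0
s2 (pos 2,3,6,7,10,11,14,15,18,19,22,23,26,27,30,31): 0⊕1⊕0⊕0⊕0⊕1⊕0⊕1⊕1⊕0⊕1⊕0⊕1⊕0⊕1⊕1 = 0
s4 (pos 4,5,6,7,12,13,14,15,20,21,22,23,28,29,30,31): 1⊕0⊕0⊕0⊕0⊕0⊕0⊕1⊕1⊕1⊕1⊕0⊕1⊕0⊕1⊕1 = 0
s8 (pos 8,9,10,11,12,13,14,15,24,25,26,27,28,29,30,31): 1⊕1⊕0⊕1⊕0⊕0⊕0⊕1⊕1⊕0⊕1⊕0⊕1⊕0⊕1⊕1 = 1
s16 (pos 16,17,18,19,20,21,22,23,24,25,26,27,28,29,30,31): 0⊕1⊕1⊕0⊕1⊕1⊕1⊕0⊕1⊕0⊕1⊕0⊕1⊕0⊕1⊕1 = 0
Syndrome s16…s1 = 01000 → error at position 8.

01000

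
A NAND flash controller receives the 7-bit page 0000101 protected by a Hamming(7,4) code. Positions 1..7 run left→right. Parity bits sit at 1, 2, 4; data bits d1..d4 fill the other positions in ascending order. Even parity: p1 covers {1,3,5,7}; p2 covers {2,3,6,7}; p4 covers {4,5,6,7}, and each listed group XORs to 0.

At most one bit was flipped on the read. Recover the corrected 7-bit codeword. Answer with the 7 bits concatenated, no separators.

0100101

s1 (pos 1,3,5,7): 0⊕0⊕1⊕1 = 0
s2 (pos 2,3,6,7): 0⊕0⊕0⊕1 = 1
s4 (pos 4,5,6,7): 0⊕1⊕0⊕1 = 0
Syndrome s4…s1 = 010 → error at position 2.
Flip position 2: 0000101 → 0100101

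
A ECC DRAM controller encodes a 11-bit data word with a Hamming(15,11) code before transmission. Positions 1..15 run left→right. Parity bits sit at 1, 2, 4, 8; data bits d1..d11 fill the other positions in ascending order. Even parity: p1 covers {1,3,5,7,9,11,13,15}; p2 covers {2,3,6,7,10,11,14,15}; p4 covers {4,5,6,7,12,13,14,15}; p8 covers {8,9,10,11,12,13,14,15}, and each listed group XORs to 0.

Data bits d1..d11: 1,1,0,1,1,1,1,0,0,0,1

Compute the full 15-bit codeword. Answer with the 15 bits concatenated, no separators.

Place data at non-parity positions: p1 p2 1 p4 1 0 1 p8 1 1 1 0 0 0 1
p1 (pos 1,3,5,7,9,11,13,15): XOR of data positions = 1⊕1⊕1⊕1⊕1⊕0⊕1 = 0
p2 (pos 2,3,6,7,10,11,14,15): XOR of data positions = 1⊕0⊕1⊕1⊕1⊕0⊕1 = 1
p4 (pos 4,5,6,7,12,13,14,15): XOR of data positions = 1⊕0⊕1⊕0⊕0⊕0⊕1 = 1
p8 (pos 8,9,10,11,12,13,14,15): XOR of data positions = 1⊕1⊕1⊕0⊕0⊕0⊕1 = 0
Codeword: 011110101110001

011110101110001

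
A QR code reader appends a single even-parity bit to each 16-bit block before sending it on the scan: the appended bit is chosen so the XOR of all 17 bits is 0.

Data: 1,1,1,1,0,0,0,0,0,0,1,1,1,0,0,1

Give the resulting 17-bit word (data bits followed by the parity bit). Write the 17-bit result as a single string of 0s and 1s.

XOR of the 16 data bits: 1⊕1⊕1⊕1⊕0⊕0⊕0⊕0⊕0⊕0⊕1⊕1⊕1⊕0⊕0⊕1 = 0
Parity bit = 0 (so all 17 bits XOR to 0).

11110000001110010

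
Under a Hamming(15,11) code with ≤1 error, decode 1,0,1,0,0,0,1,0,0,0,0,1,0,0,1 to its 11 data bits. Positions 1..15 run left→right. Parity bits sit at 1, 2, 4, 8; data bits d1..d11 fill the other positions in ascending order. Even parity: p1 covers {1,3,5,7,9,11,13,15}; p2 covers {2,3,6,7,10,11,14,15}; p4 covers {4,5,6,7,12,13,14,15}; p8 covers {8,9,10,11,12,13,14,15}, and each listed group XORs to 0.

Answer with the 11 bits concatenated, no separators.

10110001001

s1 (pos 1,3,5,7,9,11,13,15): 1⊕1⊕0⊕1⊕0⊕0⊕0⊕1 = 0
s2 (pos 2,3,6,7,10,11,14,15): 0⊕1⊕0⊕1⊕0⊕0⊕0⊕1 = 1
s4 (pos 4,5,6,7,12,13,14,15): 0⊕0⊕0⊕1⊕1⊕0⊕0⊕1 = 1
s8 (pos 8,9,10,11,12,13,14,15): 0⊕0⊕0⊕0⊕1⊕0⊕0⊕1 = 0
Syndrome s8…s1 = 0110 → error at position 6.
Flip position 6: 101000100001001 → 101001100001001
Read data bits from positions 3,5,6,7,9,10,11,12,13,14,15: 10110001001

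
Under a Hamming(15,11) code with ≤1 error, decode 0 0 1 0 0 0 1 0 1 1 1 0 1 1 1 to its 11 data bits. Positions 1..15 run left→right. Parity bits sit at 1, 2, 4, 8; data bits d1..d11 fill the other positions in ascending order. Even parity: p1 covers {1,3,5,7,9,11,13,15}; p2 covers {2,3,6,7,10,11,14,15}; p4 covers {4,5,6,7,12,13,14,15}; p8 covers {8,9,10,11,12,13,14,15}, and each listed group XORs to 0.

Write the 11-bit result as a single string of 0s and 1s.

s1 (pos 1,3,5,7,9,11,13,15): 0⊕1⊕0⊕1⊕1⊕1⊕1⊕1 = 0
s2 (pos 2,3,6,7,10,11,14,15): 0⊕1⊕0⊕1⊕1⊕1⊕1⊕1 = 0
s4 (pos 4,5,6,7,12,13,14,15): 0⊕0⊕0⊕1⊕0⊕1⊕1⊕1 = 0
s8 (pos 8,9,10,11,12,13,14,15): 0⊕1⊕1⊕1⊕0⊕1⊕1⊕1 = 0
Syndrome s8…s1 = 0000 → no error.
Read data bits from positions 3,5,6,7,9,10,11,12,13,14,15: 10011110111

10011110111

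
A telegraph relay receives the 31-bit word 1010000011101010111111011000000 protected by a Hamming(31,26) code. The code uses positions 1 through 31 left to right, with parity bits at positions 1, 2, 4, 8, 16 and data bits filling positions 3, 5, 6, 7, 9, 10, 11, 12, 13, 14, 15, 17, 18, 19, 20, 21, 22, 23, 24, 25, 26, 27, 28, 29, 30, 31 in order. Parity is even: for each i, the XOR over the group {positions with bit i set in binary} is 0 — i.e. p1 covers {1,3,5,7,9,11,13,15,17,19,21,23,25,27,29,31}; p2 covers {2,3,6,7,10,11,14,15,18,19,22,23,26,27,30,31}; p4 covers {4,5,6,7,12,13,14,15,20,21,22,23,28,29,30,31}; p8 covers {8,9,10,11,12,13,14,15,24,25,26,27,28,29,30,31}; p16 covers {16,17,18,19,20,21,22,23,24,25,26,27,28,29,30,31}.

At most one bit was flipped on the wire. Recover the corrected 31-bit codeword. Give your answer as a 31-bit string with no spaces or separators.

s1 (pos 1,3,5,7,9,11,13,15,17,19,21,23,25,27,29,31): 1⊕1⊕0⊕0⊕1⊕1⊕1⊕1⊕1⊕1⊕1⊕0⊕1⊕0⊕0⊕0 = 0
s2 (pos 2,3,6,7,10,11,14,15,18,19,22,23,26,27,30,31): 0⊕1⊕0⊕0⊕1⊕1⊕0⊕1⊕1⊕1⊕1⊕0⊕0⊕0⊕0⊕0 = 1
s4 (pos 4,5,6,7,12,13,14,15,20,21,22,23,28,29,30,31): 0⊕0⊕0⊕0⊕0⊕1⊕0⊕1⊕1⊕1⊕1⊕0⊕0⊕0⊕0⊕0 = 1
s8 (pos 8,9,10,11,12,13,14,15,24,25,26,27,28,29,30,31): 0⊕1⊕1⊕1⊕0⊕1⊕0⊕1⊕1⊕1⊕0⊕0⊕0⊕0⊕0⊕0 = 1
s16 (pos 16,17,18,19,20,21,22,23,24,25,26,27,28,29,30,31): 0⊕1⊕1⊕1⊕1⊕1⊕1⊕0⊕1⊕1⊕0⊕0⊕0⊕0⊕0⊕0 = 0
Syndrome s16…s1 = 01110 → error at position 14.
Flip position 14: 1010000011101010111111011000000 → 1010000011101110111111011000000

1010000011101110111111011000000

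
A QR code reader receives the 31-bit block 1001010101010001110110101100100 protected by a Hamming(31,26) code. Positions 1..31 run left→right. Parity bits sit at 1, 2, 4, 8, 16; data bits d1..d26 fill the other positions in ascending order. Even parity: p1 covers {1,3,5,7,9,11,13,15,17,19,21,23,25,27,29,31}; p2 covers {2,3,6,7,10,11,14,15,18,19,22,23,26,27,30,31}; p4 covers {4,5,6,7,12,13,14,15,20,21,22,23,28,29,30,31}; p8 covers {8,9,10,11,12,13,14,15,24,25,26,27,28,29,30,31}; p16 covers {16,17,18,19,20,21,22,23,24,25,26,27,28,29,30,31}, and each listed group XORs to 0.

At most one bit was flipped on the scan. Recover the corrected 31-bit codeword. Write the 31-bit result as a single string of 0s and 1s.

1001010101010001110111101100100

s1 (pos 1,3,5,7,9,11,13,15,17,19,21,23,25,27,29,31): 1⊕0⊕0⊕0⊕0⊕0⊕0⊕0⊕1⊕0⊕1⊕1⊕1⊕0⊕1⊕0 = 0
s2 (pos 2,3,6,7,10,11,14,15,18,19,22,23,26,27,30,31): 0⊕0⊕1⊕0⊕1⊕0⊕0⊕0⊕1⊕0⊕0⊕1⊕1⊕0⊕0⊕0 = 1
s4 (pos 4,5,6,7,12,13,14,15,20,21,22,23,28,29,30,31): 1⊕0⊕1⊕0⊕1⊕0⊕0⊕0⊕1⊕1⊕0⊕1⊕0⊕1⊕0⊕0 = 1
s8 (pos 8,9,10,11,12,13,14,15,24,25,26,27,28,29,30,31): 1⊕0⊕1⊕0⊕1⊕0⊕0⊕0⊕0⊕1⊕1⊕0⊕0⊕1⊕0⊕0 = 0
s16 (pos 16,17,18,19,20,21,22,23,24,25,26,27,28,29,30,31): 1⊕1⊕1⊕0⊕1⊕1⊕0⊕1⊕0⊕1⊕1⊕0⊕0⊕1⊕0⊕0 = 1
Syndrome s16…s1 = 10110 → error at position 22.
Flip position 22: 1001010101010001110110101100100 → 1001010101010001110111101100100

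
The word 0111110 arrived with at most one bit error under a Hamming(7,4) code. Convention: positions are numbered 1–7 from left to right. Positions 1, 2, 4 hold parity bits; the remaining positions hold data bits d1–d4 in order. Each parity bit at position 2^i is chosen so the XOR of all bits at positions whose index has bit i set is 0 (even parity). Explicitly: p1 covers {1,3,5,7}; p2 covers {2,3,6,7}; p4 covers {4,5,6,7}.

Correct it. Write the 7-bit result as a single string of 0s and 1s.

0111100

s1 (pos 1,3,5,7): 0⊕1⊕1⊕0 = 0
s2 (pos 2,3,6,7): 1⊕1⊕1⊕0 = 1
s4 (pos 4,5,6,7): 1⊕1⊕1⊕0 = 1
Syndrome s4…s1 = 110 → error at position 6.
Flip position 6: 0111110 → 0111100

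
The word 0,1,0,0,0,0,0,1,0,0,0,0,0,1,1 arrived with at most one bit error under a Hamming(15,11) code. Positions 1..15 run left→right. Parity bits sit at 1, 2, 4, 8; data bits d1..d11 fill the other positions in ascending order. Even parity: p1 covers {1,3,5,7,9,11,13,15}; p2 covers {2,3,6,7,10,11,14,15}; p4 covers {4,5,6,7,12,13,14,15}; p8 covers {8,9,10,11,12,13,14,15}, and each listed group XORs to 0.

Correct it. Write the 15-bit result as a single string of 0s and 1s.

010000010010011

s1 (pos 1,3,5,7,9,11,13,15): 0⊕0⊕0⊕0⊕0⊕0⊕0⊕1 = 1
s2 (pos 2,3,6,7,10,11,14,15): 1⊕0⊕0⊕0⊕0⊕0⊕1⊕1 = 1
s4 (pos 4,5,6,7,12,13,14,15): 0⊕0⊕0⊕0⊕0⊕0⊕1⊕1 = 0
s8 (pos 8,9,10,11,12,13,14,15): 1⊕0⊕0⊕0⊕0⊕0⊕1⊕1 = 1
Syndrome s8…s1 = 1011 → error at position 11.
Flip position 11: 010000010000011 → 010000010010011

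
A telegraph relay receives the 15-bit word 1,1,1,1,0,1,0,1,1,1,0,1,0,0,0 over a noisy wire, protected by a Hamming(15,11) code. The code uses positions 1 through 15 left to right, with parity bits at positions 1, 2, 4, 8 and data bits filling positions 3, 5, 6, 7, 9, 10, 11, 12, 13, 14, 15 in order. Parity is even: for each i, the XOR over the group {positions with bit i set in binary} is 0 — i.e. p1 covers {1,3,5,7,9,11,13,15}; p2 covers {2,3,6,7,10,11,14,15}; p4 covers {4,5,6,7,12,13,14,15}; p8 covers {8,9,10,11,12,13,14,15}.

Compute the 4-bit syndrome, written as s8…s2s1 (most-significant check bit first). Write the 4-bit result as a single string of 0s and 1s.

0101

s1 (pos 1,3,5,7,9,11,13,15): 1⊕1⊕0⊕0⊕1⊕0⊕0⊕0 = 1
s2 (pos 2,3,6,7,10,11,14,15): 1⊕1⊕1⊕0⊕1⊕0⊕0⊕0 = 0
s4 (pos 4,5,6,7,12,13,14,15): 1⊕0⊕1⊕0⊕1⊕0⊕0⊕0 = 1
s8 (pos 8,9,10,11,12,13,14,15): 1⊕1⊕1⊕0⊕1⊕0⊕0⊕0 = 0
Syndrome s8…s1 = 0101 → error at position 5.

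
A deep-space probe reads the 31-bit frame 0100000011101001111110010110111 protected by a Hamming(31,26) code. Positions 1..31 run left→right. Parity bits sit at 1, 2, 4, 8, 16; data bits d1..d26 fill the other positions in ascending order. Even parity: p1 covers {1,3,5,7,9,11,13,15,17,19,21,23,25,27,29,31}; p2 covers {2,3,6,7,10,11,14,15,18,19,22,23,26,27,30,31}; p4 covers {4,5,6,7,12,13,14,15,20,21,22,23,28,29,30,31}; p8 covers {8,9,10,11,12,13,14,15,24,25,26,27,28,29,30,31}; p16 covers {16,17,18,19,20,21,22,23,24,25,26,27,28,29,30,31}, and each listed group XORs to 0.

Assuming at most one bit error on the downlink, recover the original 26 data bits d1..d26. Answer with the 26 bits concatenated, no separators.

s1 (pos 1,3,5,7,9,11,13,15,17,19,21,23,25,27,29,31): 0⊕0⊕0⊕0⊕1⊕1⊕1⊕0⊕1⊕1⊕1⊕0⊕0⊕1⊕1⊕1 = 1
s2 (pos 2,3,6,7,10,11,14,15,18,19,22,23,26,27,30,31): 1⊕0⊕0⊕0⊕1⊕1⊕0⊕0⊕1⊕1⊕0⊕0⊕1⊕1⊕1⊕1 = 1
s4 (pos 4,5,6,7,12,13,14,15,20,21,22,23,28,29,30,31): 0⊕0⊕0⊕0⊕0⊕1⊕0⊕0⊕1⊕1⊕0⊕0⊕0⊕1⊕1⊕1 = 0
s8 (pos 8,9,10,11,12,13,14,15,24,25,26,27,28,29,30,31): 0⊕1⊕1⊕1⊕0⊕1⊕0⊕0⊕1⊕0⊕1⊕1⊕0⊕1⊕1⊕1 = 0
s16 (pos 16,17,18,19,20,21,22,23,24,25,26,27,28,29,30,31): 1⊕1⊕1⊕1⊕1⊕1⊕0⊕0⊕1⊕0⊕1⊕1⊕0⊕1⊕1⊕1 = 0
Syndrome s16…s1 = 00011 → error at position 3.
Flip position 3: 0100000011101001111110010110111 → 0110000011101001111110010110111
Read data bits from positions 3,5,6,7,9,10,11,12,13,14,15,17,18,19,20,21,22,23,24,25,26,27,28,29,30,31: 10001110100111110010110111

10001110100111110010110111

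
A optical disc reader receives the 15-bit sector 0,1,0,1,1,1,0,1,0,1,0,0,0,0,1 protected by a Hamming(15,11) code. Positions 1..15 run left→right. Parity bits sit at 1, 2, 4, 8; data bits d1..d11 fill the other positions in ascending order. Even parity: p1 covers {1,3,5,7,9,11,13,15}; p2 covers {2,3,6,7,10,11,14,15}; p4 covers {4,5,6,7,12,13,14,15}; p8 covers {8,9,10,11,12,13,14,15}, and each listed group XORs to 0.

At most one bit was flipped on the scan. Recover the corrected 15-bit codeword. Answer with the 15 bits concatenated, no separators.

s1 (pos 1,3,5,7,9,11,13,15): 0⊕0⊕1⊕0⊕0⊕0⊕0⊕1 = 0
s2 (pos 2,3,6,7,10,11,14,15): 1⊕0⊕1⊕0⊕1⊕0⊕0⊕1 = 0
s4 (pos 4,5,6,7,12,13,14,15): 1⊕1⊕1⊕0⊕0⊕0⊕0⊕1 = 0
s8 (pos 8,9,10,11,12,13,14,15): 1⊕0⊕1⊕0⊕0⊕0⊕0⊕1 = 1
Syndrome s8…s1 = 1000 → error at position 8.
Flip position 8: 010111010100001 → 010111000100001

010111000100001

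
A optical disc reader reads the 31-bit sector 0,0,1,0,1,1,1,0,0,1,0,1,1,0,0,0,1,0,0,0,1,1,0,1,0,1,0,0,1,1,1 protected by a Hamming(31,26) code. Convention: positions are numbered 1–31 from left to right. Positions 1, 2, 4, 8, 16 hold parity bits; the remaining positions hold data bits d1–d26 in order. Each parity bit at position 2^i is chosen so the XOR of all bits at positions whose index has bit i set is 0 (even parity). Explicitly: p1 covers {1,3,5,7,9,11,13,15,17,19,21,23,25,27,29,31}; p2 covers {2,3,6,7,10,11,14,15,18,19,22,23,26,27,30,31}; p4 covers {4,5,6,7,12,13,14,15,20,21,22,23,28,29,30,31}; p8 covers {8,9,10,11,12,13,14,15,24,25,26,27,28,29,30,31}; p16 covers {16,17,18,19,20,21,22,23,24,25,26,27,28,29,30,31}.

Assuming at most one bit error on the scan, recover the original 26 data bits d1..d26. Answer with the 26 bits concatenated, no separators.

11110101100100011010100111

s1 (pos 1,3,5,7,9,11,13,15,17,19,21,23,25,27,29,31): 0⊕1⊕1⊕1⊕0⊕0⊕1⊕0⊕1⊕0⊕1⊕0⊕0⊕0⊕1⊕1 = 0
s2 (pos 2,3,6,7,10,11,14,15,18,19,22,23,26,27,30,31): 0⊕1⊕1⊕1⊕1⊕0⊕0⊕0⊕0⊕0⊕1⊕0⊕1⊕0⊕1⊕1 = 0
s4 (pos 4,5,6,7,12,13,14,15,20,21,22,23,28,29,30,31): 0⊕1⊕1⊕1⊕1⊕1⊕0⊕0⊕0⊕1⊕1⊕0⊕0⊕1⊕1⊕1 = 0
s8 (pos 8,9,10,11,12,13,14,15,24,25,26,27,28,29,30,31): 0⊕0⊕1⊕0⊕1⊕1⊕0⊕0⊕1⊕0⊕1⊕0⊕0⊕1⊕1⊕1 = 0
s16 (pos 16,17,18,19,20,21,22,23,24,25,26,27,28,29,30,31): 0⊕1⊕0⊕0⊕0⊕1⊕1⊕0⊕1⊕0⊕1⊕0⊕0⊕1⊕1⊕1 = 0
Syndrome s16…s1 = 00000 → no error.
Read data bits from positions 3,5,6,7,9,10,11,12,13,14,15,17,18,19,20,21,22,23,24,25,26,27,28,29,30,31: 11110101100100011010100111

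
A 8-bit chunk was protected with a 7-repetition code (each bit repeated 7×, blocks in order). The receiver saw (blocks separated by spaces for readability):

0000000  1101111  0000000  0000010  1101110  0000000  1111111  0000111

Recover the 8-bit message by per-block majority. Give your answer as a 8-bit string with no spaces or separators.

01001010

Block 1 (0000000): 0 ones → 0
Block 2 (1101111): 6 ones → 1
Block 3 (0000000): 0 ones → 0
Block 4 (0000010): 1 one → 0
Block 5 (1101110): 5 ones → 1
Block 6 (0000000): 0 ones → 0
Block 7 (1111111): 7 ones → 1
Block 8 (0000111): 3 ones → 0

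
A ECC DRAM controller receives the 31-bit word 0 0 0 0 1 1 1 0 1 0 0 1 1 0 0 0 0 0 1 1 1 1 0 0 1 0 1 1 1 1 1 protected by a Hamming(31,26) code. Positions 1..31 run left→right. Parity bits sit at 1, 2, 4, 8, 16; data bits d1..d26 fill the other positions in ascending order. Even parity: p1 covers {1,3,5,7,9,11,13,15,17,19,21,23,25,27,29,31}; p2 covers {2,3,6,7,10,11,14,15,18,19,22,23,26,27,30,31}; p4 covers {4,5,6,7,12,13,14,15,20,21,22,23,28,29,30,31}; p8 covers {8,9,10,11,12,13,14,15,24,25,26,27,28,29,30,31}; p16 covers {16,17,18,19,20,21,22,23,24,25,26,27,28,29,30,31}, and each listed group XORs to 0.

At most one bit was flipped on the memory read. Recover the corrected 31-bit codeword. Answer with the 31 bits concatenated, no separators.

0000111011011000001111001011111

s1 (pos 1,3,5,7,9,11,13,15,17,19,21,23,25,27,29,31): 0⊕0⊕1⊕1⊕1⊕0⊕1⊕0⊕0⊕1⊕1⊕0⊕1⊕1⊕1⊕1 = 0
s2 (pos 2,3,6,7,10,11,14,15,18,19,22,23,26,27,30,31): 0⊕0⊕1⊕1⊕0⊕0⊕0⊕0⊕0⊕1⊕1⊕0⊕0⊕1⊕1⊕1 = 1
s4 (pos 4,5,6,7,12,13,14,15,20,21,22,23,28,29,30,31): 0⊕1⊕1⊕1⊕1⊕1⊕0⊕0⊕1⊕1⊕1⊕0⊕1⊕1⊕1⊕1 = 0
s8 (pos 8,9,10,11,12,13,14,15,24,25,26,27,28,29,30,31): 0⊕1⊕0⊕0⊕1⊕1⊕0⊕0⊕0⊕1⊕0⊕1⊕1⊕1⊕1⊕1 = 1
s16 (pos 16,17,18,19,20,21,22,23,24,25,26,27,28,29,30,31): 0⊕0⊕0⊕1⊕1⊕1⊕1⊕0⊕0⊕1⊕0⊕1⊕1⊕1⊕1⊕1 = 0
Syndrome s16…s1 = 01010 → error at position 10.
Flip position 10: 0000111010011000001111001011111 → 0000111011011000001111001011111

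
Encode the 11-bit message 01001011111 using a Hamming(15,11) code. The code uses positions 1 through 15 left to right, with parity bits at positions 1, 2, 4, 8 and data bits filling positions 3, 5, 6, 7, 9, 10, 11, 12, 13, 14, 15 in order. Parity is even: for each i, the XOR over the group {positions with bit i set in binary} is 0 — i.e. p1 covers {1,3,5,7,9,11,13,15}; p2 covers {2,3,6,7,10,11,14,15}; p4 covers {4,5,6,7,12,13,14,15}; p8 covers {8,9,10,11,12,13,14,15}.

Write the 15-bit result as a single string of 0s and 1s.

110110001011111

Place data at non-parity positions: p1 p2 0 p4 1 0 0 p8 1 0 1 1 1 1 1
p1 (pos 1,3,5,7,9,11,13,15): XOR of data positions = 0⊕1⊕0⊕1⊕1⊕1⊕1 = 1
p2 (pos 2,3,6,7,10,11,14,15): XOR of data positions = 0⊕0⊕0⊕0⊕1⊕1⊕1 = 1
p4 (pos 4,5,6,7,12,13,14,15): XOR of data positions = 1⊕0⊕0⊕1⊕1⊕1⊕1 = 1
p8 (pos 8,9,10,11,12,13,14,15): XOR of data positions = 1⊕0⊕1⊕1⊕1⊕1⊕1 = 0
Codeword: 110110001011111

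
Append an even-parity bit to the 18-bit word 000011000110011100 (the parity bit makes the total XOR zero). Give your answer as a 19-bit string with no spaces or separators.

XOR of the 18 data bits: 0⊕0⊕0⊕0⊕1⊕1⊕0⊕0⊕0⊕1⊕1⊕0⊕0⊕1⊕1⊕1⊕0⊕0 = 1
Parity bit = 1 (so all 19 bits XOR to 0).

0000110001100111001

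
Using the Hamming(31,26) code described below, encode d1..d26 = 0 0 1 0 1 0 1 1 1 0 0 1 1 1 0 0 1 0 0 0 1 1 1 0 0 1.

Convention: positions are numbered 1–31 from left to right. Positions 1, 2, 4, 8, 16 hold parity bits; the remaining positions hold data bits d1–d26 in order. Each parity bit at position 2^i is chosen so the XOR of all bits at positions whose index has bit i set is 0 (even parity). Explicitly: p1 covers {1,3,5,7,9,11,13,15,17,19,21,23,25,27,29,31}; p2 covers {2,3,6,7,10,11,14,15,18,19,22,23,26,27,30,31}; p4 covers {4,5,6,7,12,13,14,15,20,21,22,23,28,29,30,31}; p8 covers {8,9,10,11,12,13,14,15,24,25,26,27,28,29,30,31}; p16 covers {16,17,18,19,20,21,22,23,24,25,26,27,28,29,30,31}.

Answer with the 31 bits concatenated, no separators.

1000010010111000111001000111001

Place data at non-parity positions: p1 p2 0 p4 0 1 0 p8 1 0 1 1 1 0 0 p16 1 1 1 0 0 1 0 0 0 1 1 1 0 0 1
p1 (pos 1,3,5,7,9,11,13,15,17,19,21,23,25,27,29,31): XOR of data positions = 0⊕0⊕0⊕1⊕1⊕1⊕0⊕1⊕1⊕0⊕0⊕0⊕1⊕0⊕1 = 1
p2 (pos 2,3,6,7,10,11,14,15,18,19,22,23,26,27,30,31): XOR of data positions = 0⊕1⊕0⊕0⊕1⊕0⊕0⊕1⊕1⊕1⊕0⊕1⊕1⊕0⊕1 = 0
p4 (pos 4,5,6,7,12,13,14,15,20,21,22,23,28,29,30,31): XOR of data positions = 0⊕1⊕0⊕1⊕1⊕0⊕0⊕0⊕0⊕1⊕0⊕1⊕0⊕0⊕1 = 0
p8 (pos 8,9,10,11,12,13,14,15,24,25,26,27,28,29,30,31): XOR of data positions = 1⊕0⊕1⊕1⊕1⊕0⊕0⊕0⊕0⊕1⊕1⊕1⊕0⊕0⊕1 = 0
p16 (pos 16,17,18,19,20,21,22,23,24,25,26,27,28,29,30,31): XOR of data positions = 1⊕1⊕1⊕0⊕0⊕1⊕0⊕0⊕0⊕1⊕1⊕1⊕0⊕0⊕1 = 0
Codeword: 1000010010111000111001000111001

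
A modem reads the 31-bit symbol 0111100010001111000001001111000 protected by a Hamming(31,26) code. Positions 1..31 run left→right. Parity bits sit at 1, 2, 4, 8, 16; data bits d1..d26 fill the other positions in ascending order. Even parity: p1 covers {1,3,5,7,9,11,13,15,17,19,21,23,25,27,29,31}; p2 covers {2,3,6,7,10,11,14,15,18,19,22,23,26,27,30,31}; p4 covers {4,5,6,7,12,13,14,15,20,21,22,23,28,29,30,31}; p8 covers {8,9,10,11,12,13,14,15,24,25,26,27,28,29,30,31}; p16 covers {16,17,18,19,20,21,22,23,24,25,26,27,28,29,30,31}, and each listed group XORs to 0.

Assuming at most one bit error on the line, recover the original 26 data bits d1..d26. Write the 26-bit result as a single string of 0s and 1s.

11011000111000001001111000

s1 (pos 1,3,5,7,9,11,13,15,17,19,21,23,25,27,29,31): 0⊕1⊕1⊕0⊕1⊕0⊕1⊕1⊕0⊕0⊕0⊕0⊕1⊕1⊕0⊕0 = 1
s2 (pos 2,3,6,7,10,11,14,15,18,19,22,23,26,27,30,31): 1⊕1⊕0⊕0⊕0⊕0⊕1⊕1⊕0⊕0⊕1⊕0⊕1⊕1⊕0⊕0 = 1
s4 (pos 4,5,6,7,12,13,14,15,20,21,22,23,28,29,30,31): 1⊕1⊕0⊕0⊕0⊕1⊕1⊕1⊕0⊕0⊕1⊕0⊕1⊕0⊕0⊕0 = 1
s8 (pos 8,9,10,11,12,13,14,15,24,25,26,27,28,29,30,31): 0⊕1⊕0⊕0⊕0⊕1⊕1⊕1⊕0⊕1⊕1⊕1⊕1⊕0⊕0⊕0 = 0
s16 (pos 16,17,18,19,20,21,22,23,24,25,26,27,28,29,30,31): 1⊕0⊕0⊕0⊕0⊕0⊕1⊕0⊕0⊕1⊕1⊕1⊕1⊕0⊕0⊕0 = 0
Syndrome s16…s1 = 00111 → error at position 7.
Flip position 7: 0111100010001111000001001111000 → 0111101010001111000001001111000
Read data bits from positions 3,5,6,7,9,10,11,12,13,14,15,17,18,19,20,21,22,23,24,25,26,27,28,29,30,31: 11011000111000001001111000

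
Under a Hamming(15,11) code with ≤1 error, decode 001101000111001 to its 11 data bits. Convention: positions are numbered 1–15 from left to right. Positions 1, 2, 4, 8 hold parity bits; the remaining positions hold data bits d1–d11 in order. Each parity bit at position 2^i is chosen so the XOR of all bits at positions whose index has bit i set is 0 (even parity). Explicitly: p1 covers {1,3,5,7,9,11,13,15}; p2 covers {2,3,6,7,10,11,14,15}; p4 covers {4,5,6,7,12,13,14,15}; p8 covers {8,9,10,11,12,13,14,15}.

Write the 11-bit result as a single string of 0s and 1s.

00100111001

s1 (pos 1,3,5,7,9,11,13,15): 0⊕1⊕0⊕0⊕0⊕1⊕0⊕1 = 1
s2 (pos 2,3,6,7,10,11,14,15): 0⊕1⊕1⊕0⊕1⊕1⊕0⊕1 = 1
s4 (pos 4,5,6,7,12,13,14,15): 1⊕0⊕1⊕0⊕1⊕0⊕0⊕1 = 0
s8 (pos 8,9,10,11,12,13,14,15): 0⊕0⊕1⊕1⊕1⊕0⊕0⊕1 = 0
Syndrome s8…s1 = 0011 → error at position 3.
Flip position 3: 001101000111001 → 000101000111001
Read data bits from positions 3,5,6,7,9,10,11,12,13,14,15: 00100111001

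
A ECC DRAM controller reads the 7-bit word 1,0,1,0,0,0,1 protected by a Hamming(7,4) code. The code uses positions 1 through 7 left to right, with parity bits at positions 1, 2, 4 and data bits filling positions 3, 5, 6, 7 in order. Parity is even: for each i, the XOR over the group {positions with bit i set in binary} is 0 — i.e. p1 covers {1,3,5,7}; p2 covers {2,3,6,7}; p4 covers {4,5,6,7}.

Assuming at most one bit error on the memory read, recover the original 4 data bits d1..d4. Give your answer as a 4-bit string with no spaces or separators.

1101

s1 (pos 1,3,5,7): 1⊕1⊕0⊕1 = 1
s2 (pos 2,3,6,7): 0⊕1⊕0⊕1 = 0
s4 (pos 4,5,6,7): 0⊕0⊕0⊕1 = 1
Syndrome s4…s1 = 101 → error at position 5.
Flip position 5: 1010001 → 1010101
Read data bits from positions 3,5,6,7: 1101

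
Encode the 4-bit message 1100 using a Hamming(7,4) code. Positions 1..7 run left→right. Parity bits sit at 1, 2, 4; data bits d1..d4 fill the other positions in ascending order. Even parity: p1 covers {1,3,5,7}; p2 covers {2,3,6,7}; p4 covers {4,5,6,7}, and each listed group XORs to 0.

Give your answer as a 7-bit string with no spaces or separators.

0111100

Place data at non-parity positions: p1 p2 1 p4 1 0 0
p1 (pos 1,3,5,7): XOR of data positions = 1⊕1⊕0 = 0
p2 (pos 2,3,6,7): XOR of data positions = 1⊕0⊕0 = 1
p4 (pos 4,5,6,7): XOR of data positions = 1⊕0⊕0 = 1
Codeword: 0111100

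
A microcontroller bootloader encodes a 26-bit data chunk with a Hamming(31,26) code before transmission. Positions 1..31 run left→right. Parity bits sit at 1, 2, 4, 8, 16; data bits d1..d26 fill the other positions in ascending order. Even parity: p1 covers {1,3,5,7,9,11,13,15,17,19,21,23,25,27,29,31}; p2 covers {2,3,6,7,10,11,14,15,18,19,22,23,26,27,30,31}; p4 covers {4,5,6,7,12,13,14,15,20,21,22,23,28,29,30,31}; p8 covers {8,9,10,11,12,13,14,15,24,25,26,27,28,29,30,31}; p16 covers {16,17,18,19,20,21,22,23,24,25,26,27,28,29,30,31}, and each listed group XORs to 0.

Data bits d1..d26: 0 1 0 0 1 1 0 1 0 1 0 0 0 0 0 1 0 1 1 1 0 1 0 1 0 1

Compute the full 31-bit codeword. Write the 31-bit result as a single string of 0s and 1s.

0101100111010101000010111010101

Place data at non-parity positions: p1 p2 0 p4 1 0 0 p8 1 1 0 1 0 1 0 p16 0 0 0 0 1 0 1 1 1 0 1 0 1 0 1
p1 (pos 1,3,5,7,9,11,13,15,17,19,21,23,25,27,29,31): XOR of data positions = 0⊕1⊕0⊕1⊕0⊕0⊕0⊕0⊕0⊕1⊕1⊕1⊕1⊕1⊕1 = 0
p2 (pos 2,3,6,7,10,11,14,15,18,19,22,23,26,27,30,31): XOR of data positions = 0⊕0⊕0⊕1⊕0⊕1⊕0⊕0⊕0⊕0⊕1⊕0⊕1⊕0⊕1 = 1
p4 (pos 4,5,6,7,12,13,14,15,20,21,22,23,28,29,30,31): XOR of data positions = 1⊕0⊕0⊕1⊕0⊕1⊕0⊕0⊕1⊕0⊕1⊕0⊕1⊕0⊕1 = 1
p8 (pos 8,9,10,11,12,13,14,15,24,25,26,27,28,29,30,31): XOR of data positions = 1⊕1⊕0⊕1⊕0⊕1⊕0⊕1⊕1⊕0⊕1⊕0⊕1⊕0⊕1 = 1
p16 (pos 16,17,18,19,20,21,22,23,24,25,26,27,28,29,30,31): XOR of data positions = 0⊕0⊕0⊕0⊕1⊕0⊕1⊕1⊕1⊕0⊕1⊕0⊕1⊕0⊕1 = 1
Codeword: 0101100111010101000010111010101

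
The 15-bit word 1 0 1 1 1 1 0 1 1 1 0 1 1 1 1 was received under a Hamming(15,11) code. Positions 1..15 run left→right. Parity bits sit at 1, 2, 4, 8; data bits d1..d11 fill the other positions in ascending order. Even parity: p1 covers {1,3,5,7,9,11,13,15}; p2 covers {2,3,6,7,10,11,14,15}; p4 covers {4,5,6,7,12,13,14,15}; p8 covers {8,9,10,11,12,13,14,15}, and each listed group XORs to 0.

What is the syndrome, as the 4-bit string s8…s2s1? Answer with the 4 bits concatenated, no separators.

s1 (pos 1,3,5,7,9,11,13,15): 1⊕1⊕1⊕0⊕1⊕0⊕1⊕1 = 0
s2 (pos 2,3,6,7,10,11,14,15): 0⊕1⊕1⊕0⊕1⊕0⊕1⊕1 = 1
s4 (pos 4,5,6,7,12,13,14,15): 1⊕1⊕1⊕0⊕1⊕1⊕1⊕1 = 1
s8 (pos 8,9,10,11,12,13,14,15): 1⊕1⊕1⊕0⊕1⊕1⊕1⊕1 = 1
Syndrome s8…s1 = 1110 → error at position 14.

1110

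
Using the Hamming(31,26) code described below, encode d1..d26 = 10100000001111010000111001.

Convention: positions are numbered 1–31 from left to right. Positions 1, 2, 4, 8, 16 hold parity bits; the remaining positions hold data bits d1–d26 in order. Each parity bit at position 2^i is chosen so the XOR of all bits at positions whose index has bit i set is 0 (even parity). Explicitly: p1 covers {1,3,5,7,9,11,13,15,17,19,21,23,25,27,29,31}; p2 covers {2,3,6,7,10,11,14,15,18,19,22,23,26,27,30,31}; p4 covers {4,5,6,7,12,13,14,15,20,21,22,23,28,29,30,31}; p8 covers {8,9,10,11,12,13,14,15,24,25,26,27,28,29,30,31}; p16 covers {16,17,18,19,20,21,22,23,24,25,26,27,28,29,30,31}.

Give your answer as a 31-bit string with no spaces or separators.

1011010100000010111010000111001

Place data at non-parity positions: p1 p2 1 p4 0 1 0 p8 0 0 0 0 0 0 1 p16 1 1 1 0 1 0 0 0 0 1 1 1 0 0 1
p1 (pos 1,3,5,7,9,11,13,15,17,19,21,23,25,27,29,31): XOR of data positions = 1⊕0⊕0⊕0⊕0⊕0⊕1⊕1⊕1⊕1⊕0⊕0⊕1⊕0⊕1 = 1
p2 (pos 2,3,6,7,10,11,14,15,18,19,22,23,26,27,30,31): XOR of data positions = 1⊕1⊕0⊕0⊕0⊕0⊕1⊕1⊕1⊕0⊕0⊕1⊕1⊕0⊕1 = 0
p4 (pos 4,5,6,7,12,13,14,15,20,21,22,23,28,29,30,31): XOR of data positions = 0⊕1⊕0⊕0⊕0⊕0⊕1⊕0⊕1⊕0⊕0⊕1⊕0⊕0⊕1 = 1
p8 (pos 8,9,10,11,12,13,14,15,24,25,26,27,28,29,30,31): XOR of data positions = 0⊕0⊕0⊕0⊕0⊕0⊕1⊕0⊕0⊕1⊕1⊕1⊕0⊕0⊕1 = 1
p16 (pos 16,17,18,19,20,21,22,23,24,25,26,27,28,29,30,31): XOR of data positions = 1⊕1⊕1⊕0⊕1⊕0⊕0⊕0⊕0⊕1⊕1⊕1⊕0⊕0⊕1 = 0
Codeword: 1011010100000010111010000111001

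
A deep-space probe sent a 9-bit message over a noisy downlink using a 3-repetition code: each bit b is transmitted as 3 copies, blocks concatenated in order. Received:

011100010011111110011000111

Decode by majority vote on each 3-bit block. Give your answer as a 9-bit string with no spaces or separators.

Block 1 (011): 2 ones → 1
Block 2 (100): 1 one → 0
Block 3 (010): 1 one → 0
Block 4 (011): 2 ones → 1
Block 5 (111): 3 ones → 1
Block 6 (110): 2 ones → 1
Block 7 (011): 2 ones → 1
Block 8 (000): 0 ones → 0
Block 9 (111): 3 ones → 1

100111101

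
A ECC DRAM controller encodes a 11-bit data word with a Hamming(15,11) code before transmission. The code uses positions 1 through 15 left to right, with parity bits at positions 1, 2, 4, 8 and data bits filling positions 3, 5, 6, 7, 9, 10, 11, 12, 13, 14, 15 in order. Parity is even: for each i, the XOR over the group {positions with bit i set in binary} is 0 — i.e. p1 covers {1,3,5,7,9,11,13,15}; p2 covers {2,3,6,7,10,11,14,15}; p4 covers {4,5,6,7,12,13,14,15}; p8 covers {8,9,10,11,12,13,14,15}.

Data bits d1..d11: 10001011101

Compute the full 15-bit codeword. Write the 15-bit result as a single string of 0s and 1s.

111100011011101

Place data at non-parity positions: p1 p2 1 p4 0 0 0 p8 1 0 1 1 1 0 1
p1 (pos 1,3,5,7,9,11,13,15): XOR of data positions = 1⊕0⊕0⊕1⊕1⊕1⊕1 = 1
p2 (pos 2,3,6,7,10,11,14,15): XOR of data positions = 1⊕0⊕0⊕0⊕1⊕0⊕1 = 1
p4 (pos 4,5,6,7,12,13,14,15): XOR of data positions = 0⊕0⊕0⊕1⊕1⊕0⊕1 = 1
p8 (pos 8,9,10,11,12,13,14,15): XOR of data positions = 1⊕0⊕1⊕1⊕1⊕0⊕1 = 1
Codeword: 111100011011101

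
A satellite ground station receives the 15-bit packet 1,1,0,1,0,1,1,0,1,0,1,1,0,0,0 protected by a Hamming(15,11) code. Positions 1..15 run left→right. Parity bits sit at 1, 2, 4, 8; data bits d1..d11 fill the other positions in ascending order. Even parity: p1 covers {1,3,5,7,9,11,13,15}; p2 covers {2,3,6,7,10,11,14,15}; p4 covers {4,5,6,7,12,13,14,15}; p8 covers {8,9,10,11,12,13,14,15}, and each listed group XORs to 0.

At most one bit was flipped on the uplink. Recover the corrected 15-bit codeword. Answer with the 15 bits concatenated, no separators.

s1 (pos 1,3,5,7,9,11,13,15): 1⊕0⊕0⊕1⊕1⊕1⊕0⊕0 = 0
s2 (pos 2,3,6,7,10,11,14,15): 1⊕0⊕1⊕1⊕0⊕1⊕0⊕0 = 0
s4 (pos 4,5,6,7,12,13,14,15): 1⊕0⊕1⊕1⊕1⊕0⊕0⊕0 = 0
s8 (pos 8,9,10,11,12,13,14,15): 0⊕1⊕0⊕1⊕1⊕0⊕0⊕0 = 1
Syndrome s8…s1 = 1000 → error at position 8.
Flip position 8: 110101101011000 → 110101111011000

110101111011000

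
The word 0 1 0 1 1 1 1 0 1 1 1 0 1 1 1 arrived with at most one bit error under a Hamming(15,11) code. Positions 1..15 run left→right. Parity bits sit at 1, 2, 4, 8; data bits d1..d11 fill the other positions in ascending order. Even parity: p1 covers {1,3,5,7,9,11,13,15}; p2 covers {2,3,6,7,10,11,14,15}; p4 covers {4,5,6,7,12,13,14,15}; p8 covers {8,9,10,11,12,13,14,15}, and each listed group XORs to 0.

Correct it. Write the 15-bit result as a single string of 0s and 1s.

s1 (pos 1,3,5,7,9,11,13,15): 0⊕0⊕1⊕1⊕1⊕1⊕1⊕1 = 0
s2 (pos 2,3,6,7,10,11,14,15): 1⊕0⊕1⊕1⊕1⊕1⊕1⊕1 = 1
s4 (pos 4,5,6,7,12,13,14,15): 1⊕1⊕1⊕1⊕0⊕1⊕1⊕1 = 1
s8 (pos 8,9,10,11,12,13,14,15): 0⊕1⊕1⊕1⊕0⊕1⊕1⊕1 = 0
Syndrome s8…s1 = 0110 → error at position 6.
Flip position 6: 010111101110111 → 010110101110111

010110101110111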